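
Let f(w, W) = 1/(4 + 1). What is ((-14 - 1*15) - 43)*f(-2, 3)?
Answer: -72/5 ≈ -14.400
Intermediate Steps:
f(w, W) = 1/5
((-14 - 1*15) - 43)*f(-2, 3) = ((-14 - 1*15) - 43)*(1/5) = ((-14 - 15) - 43)*(1/5) = (-29 - 43)*(1/5) = -72*1/5 = -72/5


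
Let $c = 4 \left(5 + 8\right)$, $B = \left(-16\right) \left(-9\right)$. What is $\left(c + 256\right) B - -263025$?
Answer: $307377$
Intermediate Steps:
$B = 144$
$c = 52$ ($c = 4 \cdot 13 = 52$)
$\left(c + 256\right) B - -263025 = \left(52 + 256\right) 144 - -263025 = 308 \cdot 144 + 263025 = 44352 + 263025 = 307377$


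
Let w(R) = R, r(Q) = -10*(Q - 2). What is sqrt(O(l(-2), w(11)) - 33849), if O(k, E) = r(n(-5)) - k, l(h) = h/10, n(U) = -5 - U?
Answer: 2*I*sqrt(211430)/5 ≈ 183.93*I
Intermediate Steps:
r(Q) = 20 - 10*Q (r(Q) = -10*(-2 + Q) = 20 - 10*Q)
l(h) = h/10 (l(h) = h*(1/10) = h/10)
O(k, E) = 20 - k (O(k, E) = (20 - 10*(-5 - 1*(-5))) - k = (20 - 10*(-5 + 5)) - k = (20 - 10*0) - k = (20 + 0) - k = 20 - k)
sqrt(O(l(-2), w(11)) - 33849) = sqrt((20 - (-2)/10) - 33849) = sqrt((20 - 1*(-1/5)) - 33849) = sqrt((20 + 1/5) - 33849) = sqrt(101/5 - 33849) = sqrt(-169144/5) = 2*I*sqrt(211430)/5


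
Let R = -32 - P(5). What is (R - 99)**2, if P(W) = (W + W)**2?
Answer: 53361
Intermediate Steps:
P(W) = 4*W**2 (P(W) = (2*W)**2 = 4*W**2)
R = -132 (R = -32 - 4*5**2 = -32 - 4*25 = -32 - 1*100 = -32 - 100 = -132)
(R - 99)**2 = (-132 - 99)**2 = (-231)**2 = 53361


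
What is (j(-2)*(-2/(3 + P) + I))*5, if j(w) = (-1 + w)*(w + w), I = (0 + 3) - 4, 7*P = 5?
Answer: -1200/13 ≈ -92.308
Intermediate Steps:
P = 5/7 (P = (⅐)*5 = 5/7 ≈ 0.71429)
I = -1 (I = 3 - 4 = -1)
j(w) = 2*w*(-1 + w) (j(w) = (-1 + w)*(2*w) = 2*w*(-1 + w))
(j(-2)*(-2/(3 + P) + I))*5 = ((2*(-2)*(-1 - 2))*(-2/(3 + 5/7) - 1))*5 = ((2*(-2)*(-3))*(-2/(26/7) - 1))*5 = (12*((7/26)*(-2) - 1))*5 = (12*(-7/13 - 1))*5 = (12*(-20/13))*5 = -240/13*5 = -1200/13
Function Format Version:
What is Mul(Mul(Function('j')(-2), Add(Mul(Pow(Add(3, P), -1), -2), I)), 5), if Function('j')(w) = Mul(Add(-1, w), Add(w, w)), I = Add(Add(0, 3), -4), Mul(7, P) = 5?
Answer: Rational(-1200, 13) ≈ -92.308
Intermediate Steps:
P = Rational(5, 7) (P = Mul(Rational(1, 7), 5) = Rational(5, 7) ≈ 0.71429)
I = -1 (I = Add(3, -4) = -1)
Function('j')(w) = Mul(2, w, Add(-1, w)) (Function('j')(w) = Mul(Add(-1, w), Mul(2, w)) = Mul(2, w, Add(-1, w)))
Mul(Mul(Function('j')(-2), Add(Mul(Pow(Add(3, P), -1), -2), I)), 5) = Mul(Mul(Mul(2, -2, Add(-1, -2)), Add(Mul(Pow(Add(3, Rational(5, 7)), -1), -2), -1)), 5) = Mul(Mul(Mul(2, -2, -3), Add(Mul(Pow(Rational(26, 7), -1), -2), -1)), 5) = Mul(Mul(12, Add(Mul(Rational(7, 26), -2), -1)), 5) = Mul(Mul(12, Add(Rational(-7, 13), -1)), 5) = Mul(Mul(12, Rational(-20, 13)), 5) = Mul(Rational(-240, 13), 5) = Rational(-1200, 13)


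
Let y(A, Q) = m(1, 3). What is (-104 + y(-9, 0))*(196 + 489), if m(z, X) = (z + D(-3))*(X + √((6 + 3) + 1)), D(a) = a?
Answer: -75350 - 1370*√10 ≈ -79682.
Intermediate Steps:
m(z, X) = (-3 + z)*(X + √10) (m(z, X) = (z - 3)*(X + √((6 + 3) + 1)) = (-3 + z)*(X + √(9 + 1)) = (-3 + z)*(X + √10))
y(A, Q) = -6 - 2*√10 (y(A, Q) = -3*3 - 3*√10 + 3*1 + 1*√10 = -9 - 3*√10 + 3 + √10 = -6 - 2*√10)
(-104 + y(-9, 0))*(196 + 489) = (-104 + (-6 - 2*√10))*(196 + 489) = (-110 - 2*√10)*685 = -75350 - 1370*√10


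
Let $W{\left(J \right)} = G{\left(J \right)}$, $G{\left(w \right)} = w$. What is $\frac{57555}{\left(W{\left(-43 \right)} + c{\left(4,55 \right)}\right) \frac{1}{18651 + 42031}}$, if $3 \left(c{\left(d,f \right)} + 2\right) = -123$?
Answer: $- \frac{1746276255}{43} \approx -4.0611 \cdot 10^{7}$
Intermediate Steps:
$c{\left(d,f \right)} = -43$ ($c{\left(d,f \right)} = -2 + \frac{1}{3} \left(-123\right) = -2 - 41 = -43$)
$W{\left(J \right)} = J$
$\frac{57555}{\left(W{\left(-43 \right)} + c{\left(4,55 \right)}\right) \frac{1}{18651 + 42031}} = \frac{57555}{\left(-43 - 43\right) \frac{1}{18651 + 42031}} = \frac{57555}{\left(-86\right) \frac{1}{60682}} = \frac{57555}{- \frac{43}{30341}} = 57555 \left(- \frac{30341}{43}\right) = - \frac{1746276255}{43}$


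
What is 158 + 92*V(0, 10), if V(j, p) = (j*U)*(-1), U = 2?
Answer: 158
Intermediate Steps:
V(j, p) = -2*j (V(j, p) = (j*2)*(-1) = (2*j)*(-1) = -2*j)
158 + 92*V(0, 10) = 158 + 92*(-2*0) = 158 + 92*0 = 158 + 0 = 158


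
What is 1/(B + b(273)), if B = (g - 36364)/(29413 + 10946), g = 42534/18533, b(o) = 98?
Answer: 747973347/72627496528 ≈ 0.010299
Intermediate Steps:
g = 42534/18533 (g = 42534*(1/18533) = 42534/18533 ≈ 2.2950)
B = -673891478/747973347 (B = (42534/18533 - 36364)/(29413 + 10946) = -673891478/18533/40359 = -673891478/18533*1/40359 = -673891478/747973347 ≈ -0.90096)
1/(B + b(273)) = 1/(-673891478/747973347 + 98) = 1/(72627496528/747973347) = 747973347/72627496528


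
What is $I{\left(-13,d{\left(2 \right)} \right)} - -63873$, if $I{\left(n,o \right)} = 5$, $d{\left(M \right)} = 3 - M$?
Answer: $63878$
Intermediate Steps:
$I{\left(-13,d{\left(2 \right)} \right)} - -63873 = 5 - -63873 = 5 + 63873 = 63878$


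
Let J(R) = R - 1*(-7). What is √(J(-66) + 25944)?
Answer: √25885 ≈ 160.89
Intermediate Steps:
J(R) = 7 + R (J(R) = R + 7 = 7 + R)
√(J(-66) + 25944) = √((7 - 66) + 25944) = √(-59 + 25944) = √25885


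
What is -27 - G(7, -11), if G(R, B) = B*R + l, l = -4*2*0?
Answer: 50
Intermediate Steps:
l = 0 (l = -8*0 = 0)
G(R, B) = B*R (G(R, B) = B*R + 0 = B*R)
-27 - G(7, -11) = -27 - (-11)*7 = -27 - 1*(-77) = -27 + 77 = 50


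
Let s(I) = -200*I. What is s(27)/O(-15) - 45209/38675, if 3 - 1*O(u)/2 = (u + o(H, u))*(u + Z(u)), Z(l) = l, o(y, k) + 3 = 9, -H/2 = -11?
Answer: 30783899/3442075 ≈ 8.9434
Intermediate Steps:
H = 22 (H = -2*(-11) = 22)
o(y, k) = 6 (o(y, k) = -3 + 9 = 6)
O(u) = 6 - 4*u*(6 + u) (O(u) = 6 - 2*(u + 6)*(u + u) = 6 - 2*(6 + u)*2*u = 6 - 4*u*(6 + u))
s(27)/O(-15) - 45209/38675 = (-200*27)/(6 - 24*(-15) - 4*(-15)**2) - 45209/38675 = -5400/(6 + 360 - 4*225) - 45209*1/38675 = -5400/(6 + 360 - 900) - 45209/38675 = -5400/(-534) - 45209/38675 = -5400*(-1/534) - 45209/38675 = 900/89 - 45209/38675 = 30783899/3442075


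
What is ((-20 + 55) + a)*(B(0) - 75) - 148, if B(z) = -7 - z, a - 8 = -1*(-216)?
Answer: -21386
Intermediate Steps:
a = 224 (a = 8 - 1*(-216) = 8 + 216 = 224)
((-20 + 55) + a)*(B(0) - 75) - 148 = ((-20 + 55) + 224)*((-7 - 1*0) - 75) - 148 = (35 + 224)*((-7 + 0) - 75) - 148 = 259*(-7 - 75) - 148 = 259*(-82) - 148 = -21238 - 148 = -21386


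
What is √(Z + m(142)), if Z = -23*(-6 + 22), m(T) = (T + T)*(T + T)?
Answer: 4*√5018 ≈ 283.35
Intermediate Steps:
m(T) = 4*T² (m(T) = (2*T)*(2*T) = 4*T²)
Z = -368 (Z = -23*16 = -368)
√(Z + m(142)) = √(-368 + 4*142²) = √(-368 + 4*20164) = √(-368 + 80656) = √80288 = 4*√5018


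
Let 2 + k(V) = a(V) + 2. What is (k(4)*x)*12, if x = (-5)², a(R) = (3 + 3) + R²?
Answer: 6600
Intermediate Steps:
a(R) = 6 + R²
x = 25
k(V) = 6 + V² (k(V) = -2 + ((6 + V²) + 2) = -2 + (8 + V²) = 6 + V²)
(k(4)*x)*12 = ((6 + 4²)*25)*12 = ((6 + 16)*25)*12 = (22*25)*12 = 550*12 = 6600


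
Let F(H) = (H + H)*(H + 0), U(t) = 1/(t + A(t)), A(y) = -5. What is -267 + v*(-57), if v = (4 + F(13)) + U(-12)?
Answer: -335880/17 ≈ -19758.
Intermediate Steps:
U(t) = 1/(-5 + t) (U(t) = 1/(t - 5) = 1/(-5 + t))
F(H) = 2*H² (F(H) = (2*H)*H = 2*H²)
v = 5813/17 (v = (4 + 2*13²) + 1/(-5 - 12) = (4 + 2*169) + 1/(-17) = (4 + 338) - 1/17 = 342 - 1/17 = 5813/17 ≈ 341.94)
-267 + v*(-57) = -267 + (5813/17)*(-57) = -267 - 331341/17 = -335880/17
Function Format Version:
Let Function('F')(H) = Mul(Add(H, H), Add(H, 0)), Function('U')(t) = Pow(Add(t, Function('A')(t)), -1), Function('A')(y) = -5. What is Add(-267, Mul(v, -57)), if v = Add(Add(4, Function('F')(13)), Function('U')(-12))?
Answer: Rational(-335880, 17) ≈ -19758.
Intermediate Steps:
Function('U')(t) = Pow(Add(-5, t), -1) (Function('U')(t) = Pow(Add(t, -5), -1) = Pow(Add(-5, t), -1))
Function('F')(H) = Mul(2, Pow(H, 2)) (Function('F')(H) = Mul(Mul(2, H), H) = Mul(2, Pow(H, 2)))
v = Rational(5813, 17) (v = Add(Add(4, Mul(2, Pow(13, 2))), Pow(Add(-5, -12), -1)) = Add(Add(4, Mul(2, 169)), Pow(-17, -1)) = Add(Add(4, 338), Rational(-1, 17)) = Add(342, Rational(-1, 17)) = Rational(5813, 17) ≈ 341.94)
Add(-267, Mul(v, -57)) = Add(-267, Mul(Rational(5813, 17), -57)) = Add(-267, Rational(-331341, 17)) = Rational(-335880, 17)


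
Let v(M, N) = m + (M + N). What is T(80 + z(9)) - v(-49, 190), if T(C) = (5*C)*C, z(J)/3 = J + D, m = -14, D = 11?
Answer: 97873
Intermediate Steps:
z(J) = 33 + 3*J (z(J) = 3*(J + 11) = 3*(11 + J) = 33 + 3*J)
v(M, N) = -14 + M + N (v(M, N) = -14 + (M + N) = -14 + M + N)
T(C) = 5*C²
T(80 + z(9)) - v(-49, 190) = 5*(80 + (33 + 3*9))² - (-14 - 49 + 190) = 5*(80 + (33 + 27))² - 1*127 = 5*(80 + 60)² - 127 = 5*140² - 127 = 5*19600 - 127 = 98000 - 127 = 97873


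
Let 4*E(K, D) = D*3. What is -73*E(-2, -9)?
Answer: 1971/4 ≈ 492.75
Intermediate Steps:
E(K, D) = 3*D/4 (E(K, D) = (D*3)/4 = (3*D)/4 = 3*D/4)
-73*E(-2, -9) = -219*(-9)/4 = -73*(-27/4) = 1971/4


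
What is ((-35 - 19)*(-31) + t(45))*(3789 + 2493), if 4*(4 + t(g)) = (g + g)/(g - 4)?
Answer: 430269885/41 ≈ 1.0494e+7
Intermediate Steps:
t(g) = -4 + g/(2*(-4 + g)) (t(g) = -4 + ((g + g)/(g - 4))/4 = -4 + ((2*g)/(-4 + g))/4 = -4 + (2*g/(-4 + g))/4 = -4 + g/(2*(-4 + g)))
((-35 - 19)*(-31) + t(45))*(3789 + 2493) = ((-35 - 19)*(-31) + (32 - 7*45)/(2*(-4 + 45)))*(3789 + 2493) = (-54*(-31) + (½)*(32 - 315)/41)*6282 = (1674 + (½)*(1/41)*(-283))*6282 = (1674 - 283/82)*6282 = (136985/82)*6282 = 430269885/41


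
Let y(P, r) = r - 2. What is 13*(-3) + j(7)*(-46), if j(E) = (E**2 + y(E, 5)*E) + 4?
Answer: -3443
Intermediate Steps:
y(P, r) = -2 + r
j(E) = 4 + E**2 + 3*E (j(E) = (E**2 + (-2 + 5)*E) + 4 = (E**2 + 3*E) + 4 = 4 + E**2 + 3*E)
13*(-3) + j(7)*(-46) = 13*(-3) + (4 + 7**2 + 3*7)*(-46) = -39 + (4 + 49 + 21)*(-46) = -39 + 74*(-46) = -39 - 3404 = -3443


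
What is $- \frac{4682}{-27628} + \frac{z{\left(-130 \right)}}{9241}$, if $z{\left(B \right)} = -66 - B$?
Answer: $\frac{22517277}{127655174} \approx 0.17639$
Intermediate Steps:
$- \frac{4682}{-27628} + \frac{z{\left(-130 \right)}}{9241} = - \frac{4682}{-27628} + \frac{-66 - -130}{9241} = \left(-4682\right) \left(- \frac{1}{27628}\right) + \left(-66 + 130\right) \frac{1}{9241} = \frac{2341}{13814} + 64 \cdot \frac{1}{9241} = \frac{2341}{13814} + \frac{64}{9241} = \frac{22517277}{127655174}$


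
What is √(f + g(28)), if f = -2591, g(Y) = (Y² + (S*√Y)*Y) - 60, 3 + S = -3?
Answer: √(-1867 - 336*√7) ≈ 52.497*I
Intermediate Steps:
S = -6 (S = -3 - 3 = -6)
g(Y) = -60 + Y² - 6*Y^(3/2) (g(Y) = (Y² + (-6*√Y)*Y) - 60 = (Y² - 6*Y^(3/2)) - 60 = -60 + Y² - 6*Y^(3/2))
√(f + g(28)) = √(-2591 + (-60 + 28² - 336*√7)) = √(-2591 + (-60 + 784 - 336*√7)) = √(-2591 + (724 - 336*√7)) = √(-1867 - 336*√7)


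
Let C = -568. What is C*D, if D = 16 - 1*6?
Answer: -5680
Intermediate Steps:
D = 10 (D = 16 - 6 = 10)
C*D = -568*10 = -5680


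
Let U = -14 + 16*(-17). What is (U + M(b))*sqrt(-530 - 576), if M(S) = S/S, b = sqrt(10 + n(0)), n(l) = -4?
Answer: -285*I*sqrt(1106) ≈ -9478.1*I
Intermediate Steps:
U = -286 (U = -14 - 272 = -286)
b = sqrt(6) (b = sqrt(10 - 4) = sqrt(6) ≈ 2.4495)
M(S) = 1
(U + M(b))*sqrt(-530 - 576) = (-286 + 1)*sqrt(-530 - 576) = -285*I*sqrt(1106)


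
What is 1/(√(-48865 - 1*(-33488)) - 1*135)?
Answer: -135/33602 - I*√15377/33602 ≈ -0.0040176 - 0.0036904*I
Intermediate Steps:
1/(√(-48865 - 1*(-33488)) - 1*135) = 1/(√(-48865 + 33488) - 135) = 1/(√(-15377) - 135) = 1/(I*√15377 - 135) = 1/(-135 + I*√15377)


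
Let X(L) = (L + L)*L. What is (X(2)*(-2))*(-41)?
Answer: 656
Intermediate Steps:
X(L) = 2*L**2 (X(L) = (2*L)*L = 2*L**2)
(X(2)*(-2))*(-41) = ((2*2**2)*(-2))*(-41) = ((2*4)*(-2))*(-41) = (8*(-2))*(-41) = -16*(-41) = 656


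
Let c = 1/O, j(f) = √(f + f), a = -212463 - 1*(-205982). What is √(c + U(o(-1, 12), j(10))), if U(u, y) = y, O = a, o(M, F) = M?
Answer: √(-6481 + 84006722*√5)/6481 ≈ 2.1147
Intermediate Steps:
a = -6481 (a = -212463 + 205982 = -6481)
j(f) = √2*√f (j(f) = √(2*f) = √2*√f)
O = -6481
c = -1/6481 (c = 1/(-6481) = -1/6481 ≈ -0.00015430)
√(c + U(o(-1, 12), j(10))) = √(-1/6481 + √2*√10) = √(-1/6481 + 2*√5)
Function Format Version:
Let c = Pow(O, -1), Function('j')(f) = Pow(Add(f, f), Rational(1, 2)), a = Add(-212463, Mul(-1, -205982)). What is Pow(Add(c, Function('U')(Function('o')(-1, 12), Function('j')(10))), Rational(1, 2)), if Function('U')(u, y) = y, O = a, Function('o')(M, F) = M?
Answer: Mul(Rational(1, 6481), Pow(Add(-6481, Mul(84006722, Pow(5, Rational(1, 2)))), Rational(1, 2))) ≈ 2.1147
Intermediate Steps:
a = -6481 (a = Add(-212463, 205982) = -6481)
Function('j')(f) = Mul(Pow(2, Rational(1, 2)), Pow(f, Rational(1, 2))) (Function('j')(f) = Pow(Mul(2, f), Rational(1, 2)) = Mul(Pow(2, Rational(1, 2)), Pow(f, Rational(1, 2))))
O = -6481
c = Rational(-1, 6481) (c = Pow(-6481, -1) = Rational(-1, 6481) ≈ -0.00015430)
Pow(Add(c, Function('U')(Function('o')(-1, 12), Function('j')(10))), Rational(1, 2)) = Pow(Add(Rational(-1, 6481), Mul(Pow(2, Rational(1, 2)), Pow(10, Rational(1, 2)))), Rational(1, 2)) = Pow(Add(Rational(-1, 6481), Mul(2, Pow(5, Rational(1, 2)))), Rational(1, 2))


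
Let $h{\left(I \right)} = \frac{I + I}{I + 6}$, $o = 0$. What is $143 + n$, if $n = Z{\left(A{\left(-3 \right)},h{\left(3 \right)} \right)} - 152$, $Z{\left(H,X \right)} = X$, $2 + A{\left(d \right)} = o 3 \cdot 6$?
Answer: $- \frac{25}{3} \approx -8.3333$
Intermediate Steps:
$A{\left(d \right)} = -2$ ($A{\left(d \right)} = -2 + 0 \cdot 3 \cdot 6 = -2 + 0 \cdot 6 = -2 + 0 = -2$)
$h{\left(I \right)} = \frac{2 I}{6 + I}$
$n = - \frac{454}{3}$ ($n = 2 \cdot 3 \frac{1}{6 + 3} - 152 = 2 \cdot 3 \cdot \frac{1}{9} - 152 = \frac{2}{3} - 152 = - \frac{454}{3} \approx -151.33$)
$143 + n = 143 - \frac{454}{3} = - \frac{25}{3}$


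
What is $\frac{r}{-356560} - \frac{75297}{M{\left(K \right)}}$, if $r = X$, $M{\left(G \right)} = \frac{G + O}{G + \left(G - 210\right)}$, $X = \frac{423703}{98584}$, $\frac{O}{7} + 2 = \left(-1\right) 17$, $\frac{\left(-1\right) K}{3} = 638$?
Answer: $- \frac{10687670214686037481}{71954324298880} \approx -1.4853 \cdot 10^{5}$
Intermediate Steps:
$K = -1914$ ($K = \left(-3\right) 638 = -1914$)
$O = -133$ ($O = -14 + 7 \left(\left(-1\right) 17\right) = -14 + 7 \left(-17\right) = -14 - 119 = -133$)
$X = \frac{423703}{98584}$ ($X = 423703 \cdot \frac{1}{98584} = \frac{423703}{98584} \approx 4.2979$)
$M{\left(G \right)} = \frac{-133 + G}{-210 + 2 G}$ ($M{\left(G \right)} = \frac{G - 133}{G + \left(G - 210\right)} = \frac{-133 + G}{G + \left(-210 + G\right)} = \frac{-133 + G}{-210 + 2 G}$)
$r = \frac{423703}{98584} \approx 4.2979$
$\frac{r}{-356560} - \frac{75297}{M{\left(K \right)}} = \frac{423703}{98584 \left(-356560\right)} - \frac{75297}{\frac{1}{2} \frac{1}{-105 - 1914} \left(-133 - 1914\right)} = \frac{423703}{98584} \left(- \frac{1}{356560}\right) - \frac{75297}{\frac{1}{2} \frac{1}{-2019} \left(-2047\right)} = - \frac{423703}{35151111040} - \frac{75297}{\frac{1}{2} \left(- \frac{1}{2019}\right) \left(-2047\right)} = - \frac{423703}{35151111040} - \frac{75297}{\frac{2047}{4038}} = - \frac{423703}{35151111040} - \frac{304049286}{2047} = - \frac{10687670214686037481}{71954324298880}$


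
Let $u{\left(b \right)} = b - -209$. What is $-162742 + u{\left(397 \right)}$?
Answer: $-162136$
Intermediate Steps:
$u{\left(b \right)} = 209 + b$ ($u{\left(b \right)} = b + 209 = 209 + b$)
$-162742 + u{\left(397 \right)} = -162742 + \left(209 + 397\right) = -162742 + 606 = -162136$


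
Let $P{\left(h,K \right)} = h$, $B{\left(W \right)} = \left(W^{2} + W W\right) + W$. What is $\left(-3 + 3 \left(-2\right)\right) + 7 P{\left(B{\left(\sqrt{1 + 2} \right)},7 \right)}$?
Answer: $33 + 7 \sqrt{3} \approx 45.124$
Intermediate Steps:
$B{\left(W \right)} = W + 2 W^{2}$ ($B{\left(W \right)} = \left(W^{2} + W^{2}\right) + W = 2 W^{2} + W = W + 2 W^{2}$)
$\left(-3 + 3 \left(-2\right)\right) + 7 P{\left(B{\left(\sqrt{1 + 2} \right)},7 \right)} = \left(-3 + 3 \left(-2\right)\right) + 7 \sqrt{1 + 2} \left(1 + 2 \sqrt{1 + 2}\right) = \left(-3 - 6\right) + 7 \sqrt{3} \left(1 + 2 \sqrt{3}\right) = -9 + 7 \sqrt{3} \left(1 + 2 \sqrt{3}\right)$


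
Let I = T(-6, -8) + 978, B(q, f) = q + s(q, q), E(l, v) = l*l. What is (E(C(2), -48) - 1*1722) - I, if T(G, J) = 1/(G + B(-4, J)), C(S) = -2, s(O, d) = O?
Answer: -37743/14 ≈ -2695.9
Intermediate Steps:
E(l, v) = l**2
B(q, f) = 2*q (B(q, f) = q + q = 2*q)
T(G, J) = 1/(-8 + G) (T(G, J) = 1/(G + 2*(-4)) = 1/(G - 8) = 1/(-8 + G))
I = 13691/14 (I = 1/(-8 - 6) + 978 = 1/(-14) + 978 = -1/14 + 978 = 13691/14 ≈ 977.93)
(E(C(2), -48) - 1*1722) - I = ((-2)**2 - 1*1722) - 1*13691/14 = (4 - 1722) - 13691/14 = -1718 - 13691/14 = -37743/14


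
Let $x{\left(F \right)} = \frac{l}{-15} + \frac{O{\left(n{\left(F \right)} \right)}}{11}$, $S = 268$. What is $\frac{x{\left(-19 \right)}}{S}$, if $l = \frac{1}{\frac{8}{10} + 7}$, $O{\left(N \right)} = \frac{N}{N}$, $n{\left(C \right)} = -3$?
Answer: $\frac{53}{172458} \approx 0.00030732$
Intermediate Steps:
$O{\left(N \right)} = 1$
$l = \frac{5}{39}$ ($l = \frac{1}{8 \cdot \frac{1}{10} + 7} = \frac{1}{\frac{4}{5} + 7} = \frac{1}{\frac{39}{5}} = \frac{5}{39} \approx 0.12821$)
$x{\left(F \right)} = \frac{106}{1287}$ ($x{\left(F \right)} = \frac{5}{39 \left(-15\right)} + 1 \cdot \frac{1}{11} = \frac{5}{39} \left(- \frac{1}{15}\right) + 1 \cdot \frac{1}{11} = - \frac{1}{117} + \frac{1}{11} = \frac{106}{1287}$)
$\frac{x{\left(-19 \right)}}{S} = \frac{106}{1287 \cdot 268} = \frac{106}{1287} \cdot \frac{1}{268} = \frac{53}{172458}$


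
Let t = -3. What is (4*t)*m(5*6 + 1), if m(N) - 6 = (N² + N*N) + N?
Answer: -23508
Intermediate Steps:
m(N) = 6 + N + 2*N² (m(N) = 6 + ((N² + N*N) + N) = 6 + ((N² + N²) + N) = 6 + (2*N² + N) = 6 + (N + 2*N²) = 6 + N + 2*N²)
(4*t)*m(5*6 + 1) = (4*(-3))*(6 + (5*6 + 1) + 2*(5*6 + 1)²) = -12*(6 + (30 + 1) + 2*(30 + 1)²) = -12*(6 + 31 + 2*31²) = -12*(6 + 31 + 2*961) = -12*(6 + 31 + 1922) = -12*1959 = -23508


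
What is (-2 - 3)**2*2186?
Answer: 54650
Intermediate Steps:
(-2 - 3)**2*2186 = (-5)**2*2186 = 25*2186 = 54650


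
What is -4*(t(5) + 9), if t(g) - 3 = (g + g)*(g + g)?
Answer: -448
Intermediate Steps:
t(g) = 3 + 4*g² (t(g) = 3 + (g + g)*(g + g) = 3 + (2*g)*(2*g) = 3 + 4*g²)
-4*(t(5) + 9) = -4*((3 + 4*5²) + 9) = -4*((3 + 4*25) + 9) = -4*((3 + 100) + 9) = -4*(103 + 9) = -4*112 = -448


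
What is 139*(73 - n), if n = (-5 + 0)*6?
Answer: 14317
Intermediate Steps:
n = -30 (n = -5*6 = -30)
139*(73 - n) = 139*(73 - 1*(-30)) = 139*(73 + 30) = 139*103 = 14317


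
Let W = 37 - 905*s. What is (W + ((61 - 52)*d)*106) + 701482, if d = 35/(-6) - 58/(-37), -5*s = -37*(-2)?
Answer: 26301208/37 ≈ 7.1084e+5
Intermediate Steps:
s = -74/5 (s = -(-37)*(-2)/5 = -⅕*74 = -74/5 ≈ -14.800)
d = -947/222 (d = 35*(-⅙) - 58*(-1/37) = -35/6 + 58/37 = -947/222 ≈ -4.2658)
W = 13431 (W = 37 - 905*(-74/5) = 37 + 13394 = 13431)
(W + ((61 - 52)*d)*106) + 701482 = (13431 + ((61 - 52)*(-947/222))*106) + 701482 = (13431 + (9*(-947/222))*106) + 701482 = (13431 - 2841/74*106) + 701482 = (13431 - 150573/37) + 701482 = 346374/37 + 701482 = 26301208/37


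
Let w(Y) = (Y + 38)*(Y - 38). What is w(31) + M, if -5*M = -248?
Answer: -2167/5 ≈ -433.40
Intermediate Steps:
M = 248/5 (M = -⅕*(-248) = 248/5 ≈ 49.600)
w(Y) = (-38 + Y)*(38 + Y) (w(Y) = (38 + Y)*(-38 + Y) = (-38 + Y)*(38 + Y))
w(31) + M = (-1444 + 31²) + 248/5 = (-1444 + 961) + 248/5 = -483 + 248/5 = -2167/5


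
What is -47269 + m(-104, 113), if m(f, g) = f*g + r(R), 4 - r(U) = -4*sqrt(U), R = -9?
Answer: -59017 + 12*I ≈ -59017.0 + 12.0*I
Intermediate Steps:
r(U) = 4 + 4*sqrt(U) (r(U) = 4 - (-4)*sqrt(U) = 4 + 4*sqrt(U))
m(f, g) = 4 + 12*I + f*g (m(f, g) = f*g + (4 + 4*sqrt(-9)) = f*g + (4 + 4*(3*I)) = f*g + (4 + 12*I) = 4 + 12*I + f*g)
-47269 + m(-104, 113) = -47269 + (4 + 12*I - 104*113) = -47269 + (4 + 12*I - 11752) = -47269 + (-11748 + 12*I) = -59017 + 12*I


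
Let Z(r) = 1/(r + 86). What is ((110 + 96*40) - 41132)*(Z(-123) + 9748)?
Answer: -13410617850/37 ≈ -3.6245e+8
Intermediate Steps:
Z(r) = 1/(86 + r)
((110 + 96*40) - 41132)*(Z(-123) + 9748) = ((110 + 96*40) - 41132)*(1/(86 - 123) + 9748) = ((110 + 3840) - 41132)*(1/(-37) + 9748) = (3950 - 41132)*(-1/37 + 9748) = -37182*360675/37 = -13410617850/37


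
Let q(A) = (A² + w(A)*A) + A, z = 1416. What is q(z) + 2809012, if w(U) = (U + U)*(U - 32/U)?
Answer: 5683043452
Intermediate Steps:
w(U) = 2*U*(U - 32/U) (w(U) = (2*U)*(U - 32/U) = 2*U*(U - 32/U))
q(A) = A + A² + A*(-64 + 2*A²) (q(A) = (A² + (-64 + 2*A²)*A) + A = (A² + A*(-64 + 2*A²)) + A = A + A² + A*(-64 + 2*A²))
q(z) + 2809012 = 1416*(-63 + 1416 + 2*1416²) + 2809012 = 1416*(-63 + 1416 + 2*2005056) + 2809012 = 1416*(-63 + 1416 + 4010112) + 2809012 = 1416*4011465 + 2809012 = 5680234440 + 2809012 = 5683043452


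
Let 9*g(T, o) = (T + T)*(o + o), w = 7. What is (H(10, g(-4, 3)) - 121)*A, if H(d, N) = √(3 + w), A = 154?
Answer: -18634 + 154*√10 ≈ -18147.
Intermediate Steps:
g(T, o) = 4*T*o/9 (g(T, o) = ((T + T)*(o + o))/9 = ((2*T)*(2*o))/9 = (4*T*o)/9 = 4*T*o/9)
H(d, N) = √10 (H(d, N) = √(3 + 7) = √10)
(H(10, g(-4, 3)) - 121)*A = (√10 - 121)*154 = (-121 + √10)*154 = -18634 + 154*√10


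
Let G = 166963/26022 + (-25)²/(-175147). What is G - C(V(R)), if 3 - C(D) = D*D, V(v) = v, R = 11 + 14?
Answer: 2864100800359/4557675234 ≈ 628.41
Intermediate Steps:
R = 25
G = 29226804811/4557675234 (G = 166963*(1/26022) + 625*(-1/175147) = 166963/26022 - 625/175147 = 29226804811/4557675234 ≈ 6.4127)
C(D) = 3 - D² (C(D) = 3 - D*D = 3 - D²)
G - C(V(R)) = 29226804811/4557675234 - (3 - 1*25²) = 29226804811/4557675234 - (3 - 1*625) = 29226804811/4557675234 - (3 - 625) = 29226804811/4557675234 - 1*(-622) = 29226804811/4557675234 + 622 = 2864100800359/4557675234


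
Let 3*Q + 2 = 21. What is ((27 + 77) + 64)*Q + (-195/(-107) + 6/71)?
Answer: 8097695/7597 ≈ 1065.9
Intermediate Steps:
Q = 19/3 (Q = -⅔ + (⅓)*21 = -⅔ + 7 = 19/3 ≈ 6.3333)
((27 + 77) + 64)*Q + (-195/(-107) + 6/71) = ((27 + 77) + 64)*(19/3) + (-195/(-107) + 6/71) = (104 + 64)*(19/3) + (-195*(-1/107) + 6*(1/71)) = 168*(19/3) + (195/107 + 6/71) = 1064 + 14487/7597 = 8097695/7597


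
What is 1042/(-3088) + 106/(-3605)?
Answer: -2041869/5566120 ≈ -0.36684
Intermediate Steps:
1042/(-3088) + 106/(-3605) = 1042*(-1/3088) + 106*(-1/3605) = -521/1544 - 106/3605 = -2041869/5566120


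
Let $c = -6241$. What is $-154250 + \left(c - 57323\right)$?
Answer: $-217814$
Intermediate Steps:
$-154250 + \left(c - 57323\right) = -154250 - 63564 = -217814$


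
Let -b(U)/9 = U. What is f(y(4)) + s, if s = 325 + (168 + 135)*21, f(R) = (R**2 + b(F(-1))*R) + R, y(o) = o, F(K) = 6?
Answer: 6492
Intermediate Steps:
b(U) = -9*U
f(R) = R**2 - 53*R (f(R) = (R**2 + (-9*6)*R) + R = (R**2 - 54*R) + R = R**2 - 53*R)
s = 6688 (s = 325 + 303*21 = 325 + 6363 = 6688)
f(y(4)) + s = 4*(-53 + 4) + 6688 = 4*(-49) + 6688 = -196 + 6688 = 6492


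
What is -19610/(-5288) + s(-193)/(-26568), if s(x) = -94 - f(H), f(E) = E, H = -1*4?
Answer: 1810675/487818 ≈ 3.7118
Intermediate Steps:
H = -4
s(x) = -90 (s(x) = -94 - 1*(-4) = -94 + 4 = -90)
-19610/(-5288) + s(-193)/(-26568) = -19610/(-5288) - 90/(-26568) = -19610*(-1/5288) - 90*(-1/26568) = 9805/2644 + 5/1476 = 1810675/487818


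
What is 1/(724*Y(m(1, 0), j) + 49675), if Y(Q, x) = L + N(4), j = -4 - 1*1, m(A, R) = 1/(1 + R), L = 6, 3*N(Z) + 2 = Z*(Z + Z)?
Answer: 1/61259 ≈ 1.6324e-5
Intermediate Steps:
N(Z) = -⅔ + 2*Z²/3 (N(Z) = -⅔ + (Z*(Z + Z))/3 = -⅔ + (Z*(2*Z))/3 = -⅔ + (2*Z²)/3 = -⅔ + 2*Z²/3)
j = -5 (j = -4 - 1 = -5)
Y(Q, x) = 16 (Y(Q, x) = 6 + (-⅔ + (⅔)*4²) = 6 + (-⅔ + (⅔)*16) = 6 + (-⅔ + 32/3) = 6 + 10 = 16)
1/(724*Y(m(1, 0), j) + 49675) = 1/(724*16 + 49675) = 1/(11584 + 49675) = 1/61259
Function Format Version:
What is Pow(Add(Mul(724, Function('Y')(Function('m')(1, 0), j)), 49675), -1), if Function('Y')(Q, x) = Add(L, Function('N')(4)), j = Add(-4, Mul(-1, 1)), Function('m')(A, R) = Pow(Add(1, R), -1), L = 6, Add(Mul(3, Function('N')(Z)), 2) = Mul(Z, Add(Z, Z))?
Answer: Rational(1, 61259) ≈ 1.6324e-5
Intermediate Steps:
Function('N')(Z) = Add(Rational(-2, 3), Mul(Rational(2, 3), Pow(Z, 2))) (Function('N')(Z) = Add(Rational(-2, 3), Mul(Rational(1, 3), Mul(Z, Add(Z, Z)))) = Add(Rational(-2, 3), Mul(Rational(1, 3), Mul(Z, Mul(2, Z)))) = Add(Rational(-2, 3), Mul(Rational(1, 3), Mul(2, Pow(Z, 2)))) = Add(Rational(-2, 3), Mul(Rational(2, 3), Pow(Z, 2))))
j = -5 (j = Add(-4, -1) = -5)
Function('Y')(Q, x) = 16 (Function('Y')(Q, x) = Add(6, Add(Rational(-2, 3), Mul(Rational(2, 3), Pow(4, 2)))) = Add(6, Add(Rational(-2, 3), Mul(Rational(2, 3), 16))) = Add(6, Add(Rational(-2, 3), Rational(32, 3))) = Add(6, 10) = 16)
Pow(Add(Mul(724, Function('Y')(Function('m')(1, 0), j)), 49675), -1) = Pow(Add(Mul(724, 16), 49675), -1) = Pow(Add(11584, 49675), -1) = Pow(61259, -1) = Rational(1, 61259)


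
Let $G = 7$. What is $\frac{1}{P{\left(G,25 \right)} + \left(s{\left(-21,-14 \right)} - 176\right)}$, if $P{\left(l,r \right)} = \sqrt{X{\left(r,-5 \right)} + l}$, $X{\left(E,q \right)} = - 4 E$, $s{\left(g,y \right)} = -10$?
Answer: $- \frac{2}{373} - \frac{i \sqrt{93}}{34689} \approx -0.0053619 - 0.000278 i$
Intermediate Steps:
$P{\left(l,r \right)} = \sqrt{l - 4 r}$ ($P{\left(l,r \right)} = \sqrt{- 4 r + l} = \sqrt{l - 4 r}$)
$\frac{1}{P{\left(G,25 \right)} + \left(s{\left(-21,-14 \right)} - 176\right)} = \frac{1}{\sqrt{7 - 100} - 186} = \frac{1}{\sqrt{-93} - 186} = \frac{1}{i \sqrt{93} - 186} = \frac{1}{-186 + i \sqrt{93}}$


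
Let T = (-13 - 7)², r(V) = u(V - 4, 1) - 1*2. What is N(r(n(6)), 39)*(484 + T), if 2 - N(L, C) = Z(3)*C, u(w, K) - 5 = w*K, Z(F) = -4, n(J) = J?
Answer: 139672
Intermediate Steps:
u(w, K) = 5 + K*w (u(w, K) = 5 + w*K = 5 + K*w)
r(V) = -1 + V (r(V) = (5 + 1*(V - 4)) - 1*2 = (5 + 1*(-4 + V)) - 2 = (5 + (-4 + V)) - 2 = (1 + V) - 2 = -1 + V)
N(L, C) = 2 + 4*C (N(L, C) = 2 - (-4)*C = 2 + 4*C)
T = 400 (T = (-20)² = 400)
N(r(n(6)), 39)*(484 + T) = (2 + 4*39)*(484 + 400) = (2 + 156)*884 = 158*884 = 139672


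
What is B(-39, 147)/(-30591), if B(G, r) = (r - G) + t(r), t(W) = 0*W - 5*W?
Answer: 61/3399 ≈ 0.017946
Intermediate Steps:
t(W) = -5*W (t(W) = 0 - 5*W = -5*W)
B(G, r) = -G - 4*r (B(G, r) = (r - G) - 5*r = -G - 4*r)
B(-39, 147)/(-30591) = (-1*(-39) - 4*147)/(-30591) = (39 - 588)*(-1/30591) = -549*(-1/30591) = 61/3399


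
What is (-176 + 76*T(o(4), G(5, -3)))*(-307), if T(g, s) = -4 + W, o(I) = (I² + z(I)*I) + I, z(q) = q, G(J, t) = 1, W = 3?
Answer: 77364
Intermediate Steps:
o(I) = I + 2*I² (o(I) = (I² + I*I) + I = (I² + I²) + I = 2*I² + I = I + 2*I²)
T(g, s) = -1 (T(g, s) = -4 + 3 = -1)
(-176 + 76*T(o(4), G(5, -3)))*(-307) = (-176 + 76*(-1))*(-307) = (-176 - 76)*(-307) = -252*(-307) = 77364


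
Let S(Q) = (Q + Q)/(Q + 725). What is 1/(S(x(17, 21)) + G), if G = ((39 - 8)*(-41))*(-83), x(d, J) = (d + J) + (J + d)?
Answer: 801/84500045 ≈ 9.4793e-6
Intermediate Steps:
x(d, J) = 2*J + 2*d (x(d, J) = (J + d) + (J + d) = 2*J + 2*d)
S(Q) = 2*Q/(725 + Q) (S(Q) = (2*Q)/(725 + Q) = 2*Q/(725 + Q))
G = 105493 (G = (31*(-41))*(-83) = -1271*(-83) = 105493)
1/(S(x(17, 21)) + G) = 1/(2*(2*21 + 2*17)/(725 + (2*21 + 2*17)) + 105493) = 1/(2*(42 + 34)/(725 + (42 + 34)) + 105493) = 1/(2*76/(725 + 76) + 105493) = 1/(2*76/801 + 105493) = 1/(2*76*(1/801) + 105493) = 1/(152/801 + 105493) = 1/(84500045/801) = 801/84500045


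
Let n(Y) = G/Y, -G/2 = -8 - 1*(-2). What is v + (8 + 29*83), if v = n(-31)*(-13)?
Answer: 75021/31 ≈ 2420.0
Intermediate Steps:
G = 12 (G = -2*(-8 - 1*(-2)) = -2*(-8 + 2) = -2*(-6) = 12)
n(Y) = 12/Y
v = 156/31 (v = (12/(-31))*(-13) = (12*(-1/31))*(-13) = -12/31*(-13) = 156/31 ≈ 5.0323)
v + (8 + 29*83) = 156/31 + (8 + 29*83) = 156/31 + (8 + 2407) = 156/31 + 2415 = 75021/31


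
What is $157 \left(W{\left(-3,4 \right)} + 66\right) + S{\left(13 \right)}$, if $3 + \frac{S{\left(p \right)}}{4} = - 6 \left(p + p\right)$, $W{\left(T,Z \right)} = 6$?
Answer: $10668$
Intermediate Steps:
$S{\left(p \right)} = -12 - 48 p$ ($S{\left(p \right)} = -12 + 4 \left(- 6 \left(p + p\right)\right) = -12 + 4 \left(- 6 \cdot 2 p\right) = -12 + 4 \left(- 12 p\right) = -12 - 48 p$)
$157 \left(W{\left(-3,4 \right)} + 66\right) + S{\left(13 \right)} = 157 \left(6 + 66\right) - 636 = 157 \cdot 72 - 636 = 11304 - 636 = 10668$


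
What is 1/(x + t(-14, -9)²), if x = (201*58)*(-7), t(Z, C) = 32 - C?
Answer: -1/79925 ≈ -1.2512e-5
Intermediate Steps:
x = -81606 (x = 11658*(-7) = -81606)
1/(x + t(-14, -9)²) = 1/(-81606 + (32 - 1*(-9))²) = 1/(-81606 + (32 + 9)²) = 1/(-81606 + 41²) = 1/(-81606 + 1681) = 1/(-79925) = -1/79925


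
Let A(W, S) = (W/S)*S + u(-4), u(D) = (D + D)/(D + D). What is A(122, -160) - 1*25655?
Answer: -25532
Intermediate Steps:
u(D) = 1 (u(D) = (2*D)/((2*D)) = (2*D)*(1/(2*D)) = 1)
A(W, S) = 1 + W (A(W, S) = (W/S)*S + 1 = W + 1 = 1 + W)
A(122, -160) - 1*25655 = (1 + 122) - 1*25655 = 123 - 25655 = -25532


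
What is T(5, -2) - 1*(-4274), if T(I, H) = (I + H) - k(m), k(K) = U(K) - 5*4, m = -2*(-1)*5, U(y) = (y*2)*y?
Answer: 4097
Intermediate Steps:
U(y) = 2*y² (U(y) = (2*y)*y = 2*y²)
m = 10 (m = 2*5 = 10)
k(K) = -20 + 2*K² (k(K) = 2*K² - 5*4 = 2*K² - 20 = -20 + 2*K²)
T(I, H) = -180 + H + I (T(I, H) = (I + H) - (-20 + 2*10²) = (H + I) - (-20 + 2*100) = (H + I) - (-20 + 200) = (H + I) - 1*180 = (H + I) - 180 = -180 + H + I)
T(5, -2) - 1*(-4274) = (-180 - 2 + 5) - 1*(-4274) = -177 + 4274 = 4097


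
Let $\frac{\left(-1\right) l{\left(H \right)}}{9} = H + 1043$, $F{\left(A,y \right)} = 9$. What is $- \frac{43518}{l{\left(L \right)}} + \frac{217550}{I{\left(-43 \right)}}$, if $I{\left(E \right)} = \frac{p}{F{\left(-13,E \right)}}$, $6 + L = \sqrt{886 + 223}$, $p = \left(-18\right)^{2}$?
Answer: $\frac{14617860979}{2417085} - \frac{7253 \sqrt{1109}}{1611390} \approx 6047.6$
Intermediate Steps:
$p = 324$
$L = -6 + \sqrt{1109}$ ($L = -6 + \sqrt{886 + 223} = -6 + \sqrt{1109} \approx 27.302$)
$l{\left(H \right)} = -9387 - 9 H$ ($l{\left(H \right)} = - 9 \left(H + 1043\right) = - 9 \left(1043 + H\right) = -9387 - 9 H$)
$I{\left(E \right)} = 36$ ($I{\left(E \right)} = \frac{324}{9} = 324 \cdot \frac{1}{9} = 36$)
$- \frac{43518}{l{\left(L \right)}} + \frac{217550}{I{\left(-43 \right)}} = - \frac{43518}{-9387 - 9 \left(-6 + \sqrt{1109}\right)} + \frac{217550}{36} = - \frac{43518}{-9387 + \left(54 - 9 \sqrt{1109}\right)} + 217550 \cdot \frac{1}{36} = - \frac{43518}{-9333 - 9 \sqrt{1109}} + \frac{108775}{18} = \frac{108775}{18} - \frac{43518}{-9333 - 9 \sqrt{1109}}$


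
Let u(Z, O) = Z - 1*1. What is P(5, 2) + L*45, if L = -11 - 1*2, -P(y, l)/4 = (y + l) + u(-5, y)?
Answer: -589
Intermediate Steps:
u(Z, O) = -1 + Z (u(Z, O) = Z - 1 = -1 + Z)
P(y, l) = 24 - 4*l - 4*y (P(y, l) = -4*((y + l) + (-1 - 5)) = -4*((l + y) - 6) = -4*(-6 + l + y) = 24 - 4*l - 4*y)
L = -13 (L = -11 - 2 = -13)
P(5, 2) + L*45 = (24 - 4*2 - 4*5) - 13*45 = (24 - 8 - 20) - 585 = -4 - 585 = -589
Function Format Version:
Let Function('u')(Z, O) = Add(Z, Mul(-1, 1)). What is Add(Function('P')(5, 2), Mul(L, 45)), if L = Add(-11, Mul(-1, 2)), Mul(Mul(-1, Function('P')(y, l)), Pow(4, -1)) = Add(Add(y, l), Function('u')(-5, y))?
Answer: -589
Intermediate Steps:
Function('u')(Z, O) = Add(-1, Z) (Function('u')(Z, O) = Add(Z, -1) = Add(-1, Z))
Function('P')(y, l) = Add(24, Mul(-4, l), Mul(-4, y)) (Function('P')(y, l) = Mul(-4, Add(Add(y, l), Add(-1, -5))) = Mul(-4, Add(Add(l, y), -6)) = Mul(-4, Add(-6, l, y)) = Add(24, Mul(-4, l), Mul(-4, y)))
L = -13 (L = Add(-11, -2) = -13)
Add(Function('P')(5, 2), Mul(L, 45)) = Add(Add(24, Mul(-4, 2), Mul(-4, 5)), Mul(-13, 45)) = Add(Add(24, -8, -20), -585) = Add(-4, -585) = -589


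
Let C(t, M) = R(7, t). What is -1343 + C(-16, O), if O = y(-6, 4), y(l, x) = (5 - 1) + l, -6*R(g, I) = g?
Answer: -8065/6 ≈ -1344.2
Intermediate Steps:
R(g, I) = -g/6
y(l, x) = 4 + l
O = -2 (O = 4 - 6 = -2)
C(t, M) = -7/6 (C(t, M) = -1/6*7 = -7/6)
-1343 + C(-16, O) = -1343 - 7/6 = -8065/6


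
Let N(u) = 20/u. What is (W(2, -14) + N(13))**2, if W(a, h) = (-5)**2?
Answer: 119025/169 ≈ 704.29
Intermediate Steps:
W(a, h) = 25
(W(2, -14) + N(13))**2 = (25 + 20/13)**2 = (345/13)**2 = 119025/169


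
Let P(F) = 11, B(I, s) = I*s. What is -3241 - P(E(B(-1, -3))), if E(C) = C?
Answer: -3252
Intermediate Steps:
-3241 - P(E(B(-1, -3))) = -3241 - 1*11 = -3241 - 11 = -3252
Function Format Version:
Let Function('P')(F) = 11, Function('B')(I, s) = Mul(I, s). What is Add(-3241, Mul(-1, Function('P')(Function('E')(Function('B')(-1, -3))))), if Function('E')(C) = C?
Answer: -3252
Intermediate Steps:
Add(-3241, Mul(-1, Function('P')(Function('E')(Function('B')(-1, -3))))) = Add(-3241, Mul(-1, 11)) = Add(-3241, -11) = -3252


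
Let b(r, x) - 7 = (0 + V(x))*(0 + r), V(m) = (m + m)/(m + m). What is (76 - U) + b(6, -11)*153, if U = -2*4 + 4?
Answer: 2069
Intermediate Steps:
U = -4 (U = -8 + 4 = -4)
V(m) = 1 (V(m) = (2*m)/((2*m)) = (2*m)*(1/(2*m)) = 1)
b(r, x) = 7 + r (b(r, x) = 7 + (0 + 1)*(0 + r) = 7 + 1*r = 7 + r)
(76 - U) + b(6, -11)*153 = (76 - 1*(-4)) + (7 + 6)*153 = (76 + 4) + 13*153 = 80 + 1989 = 2069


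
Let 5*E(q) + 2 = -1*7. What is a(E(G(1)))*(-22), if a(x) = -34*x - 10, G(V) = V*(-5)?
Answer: -5632/5 ≈ -1126.4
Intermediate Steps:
G(V) = -5*V
E(q) = -9/5 (E(q) = -⅖ + (-1*7)/5 = -⅖ + (⅕)*(-7) = -⅖ - 7/5 = -9/5)
a(x) = -10 - 34*x
a(E(G(1)))*(-22) = (-10 - 34*(-9/5))*(-22) = (-10 + 306/5)*(-22) = (256/5)*(-22) = -5632/5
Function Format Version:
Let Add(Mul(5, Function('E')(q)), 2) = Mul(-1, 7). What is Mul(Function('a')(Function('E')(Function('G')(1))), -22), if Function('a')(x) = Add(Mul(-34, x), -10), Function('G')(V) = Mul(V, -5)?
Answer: Rational(-5632, 5) ≈ -1126.4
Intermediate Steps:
Function('G')(V) = Mul(-5, V)
Function('E')(q) = Rational(-9, 5) (Function('E')(q) = Add(Rational(-2, 5), Mul(Rational(1, 5), Mul(-1, 7))) = Add(Rational(-2, 5), Mul(Rational(1, 5), -7)) = Add(Rational(-2, 5), Rational(-7, 5)) = Rational(-9, 5))
Function('a')(x) = Add(-10, Mul(-34, x))
Mul(Function('a')(Function('E')(Function('G')(1))), -22) = Mul(Add(-10, Mul(-34, Rational(-9, 5))), -22) = Mul(Add(-10, Rational(306, 5)), -22) = Mul(Rational(256, 5), -22) = Rational(-5632, 5)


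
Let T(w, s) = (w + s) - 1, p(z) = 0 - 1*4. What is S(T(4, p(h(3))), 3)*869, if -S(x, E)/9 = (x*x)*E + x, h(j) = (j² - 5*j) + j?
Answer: -15642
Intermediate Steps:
h(j) = j² - 4*j
p(z) = -4 (p(z) = 0 - 4 = -4)
T(w, s) = -1 + s + w (T(w, s) = (s + w) - 1 = -1 + s + w)
S(x, E) = -9*x - 9*E*x² (S(x, E) = -9*((x*x)*E + x) = -9*(x²*E + x) = -9*(E*x² + x) = -9*(x + E*x²) = -9*x - 9*E*x²)
S(T(4, p(h(3))), 3)*869 = -9*(-1 - 4 + 4)*(1 + 3*(-1 - 4 + 4))*869 = -9*(-1)*(1 + 3*(-1))*869 = -9*(-1)*(1 - 3)*869 = -9*(-1)*(-2)*869 = -18*869 = -15642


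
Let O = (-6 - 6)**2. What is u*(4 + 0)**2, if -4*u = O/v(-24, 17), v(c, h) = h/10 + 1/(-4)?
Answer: -11520/29 ≈ -397.24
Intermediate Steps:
O = 144 (O = (-12)**2 = 144)
v(c, h) = -1/4 + h/10 (v(c, h) = h*(1/10) + 1*(-1/4) = h/10 - 1/4 = -1/4 + h/10)
u = -720/29 (u = -36/(-1/4 + (1/10)*17) = -36/(-1/4 + 17/10) = -36/29/20 = -36*20/29 = -1/4*2880/29 = -720/29 ≈ -24.828)
u*(4 + 0)**2 = -720*(4 + 0)**2/29 = -720/29*4**2 = -720/29*16 = -11520/29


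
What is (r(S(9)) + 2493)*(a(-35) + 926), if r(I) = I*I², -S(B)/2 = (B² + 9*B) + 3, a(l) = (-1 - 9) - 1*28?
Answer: -31909842216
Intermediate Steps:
a(l) = -38 (a(l) = -10 - 28 = -38)
S(B) = -6 - 18*B - 2*B² (S(B) = -2*((B² + 9*B) + 3) = -2*(3 + B² + 9*B) = -6 - 18*B - 2*B²)
r(I) = I³
(r(S(9)) + 2493)*(a(-35) + 926) = ((-6 - 18*9 - 2*9²)³ + 2493)*(-38 + 926) = ((-6 - 162 - 2*81)³ + 2493)*888 = ((-6 - 162 - 162)³ + 2493)*888 = ((-330)³ + 2493)*888 = (-35937000 + 2493)*888 = -35934507*888 = -31909842216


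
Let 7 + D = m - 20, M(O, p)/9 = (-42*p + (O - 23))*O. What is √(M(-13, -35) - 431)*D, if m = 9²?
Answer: 54*I*√168209 ≈ 22147.0*I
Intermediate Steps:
m = 81
M(O, p) = 9*O*(-23 + O - 42*p) (M(O, p) = 9*((-42*p + (O - 23))*O) = 9*((-42*p + (-23 + O))*O) = 9*((-23 + O - 42*p)*O) = 9*(O*(-23 + O - 42*p)) = 9*O*(-23 + O - 42*p))
D = 54 (D = -7 + (81 - 20) = -7 + 61 = 54)
√(M(-13, -35) - 431)*D = √(9*(-13)*(-23 - 13 - 42*(-35)) - 431)*54 = √(9*(-13)*(-23 - 13 + 1470) - 431)*54 = √(9*(-13)*1434 - 431)*54 = √(-167778 - 431)*54 = √(-168209)*54 = (I*√168209)*54 = 54*I*√168209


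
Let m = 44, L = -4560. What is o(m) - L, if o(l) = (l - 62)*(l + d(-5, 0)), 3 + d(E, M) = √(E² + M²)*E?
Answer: 4272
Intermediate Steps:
d(E, M) = -3 + E*√(E² + M²) (d(E, M) = -3 + √(E² + M²)*E = -3 + E*√(E² + M²))
o(l) = (-62 + l)*(-28 + l) (o(l) = (l - 62)*(l + (-3 - 5*√((-5)² + 0²))) = (-62 + l)*(l + (-3 - 5*√(25 + 0))) = (-62 + l)*(l + (-3 - 5*√25)) = (-62 + l)*(l + (-3 - 5*5)) = (-62 + l)*(l + (-3 - 25)) = (-62 + l)*(l - 28) = (-62 + l)*(-28 + l))
o(m) - L = (1736 + 44² - 90*44) - 1*(-4560) = (1736 + 1936 - 3960) + 4560 = -288 + 4560 = 4272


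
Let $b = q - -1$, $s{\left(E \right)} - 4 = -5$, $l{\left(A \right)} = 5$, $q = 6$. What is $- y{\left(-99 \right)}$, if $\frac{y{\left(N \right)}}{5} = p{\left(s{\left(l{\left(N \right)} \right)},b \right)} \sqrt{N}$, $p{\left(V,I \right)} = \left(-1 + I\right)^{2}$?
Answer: $- 540 i \sqrt{11} \approx - 1791.0 i$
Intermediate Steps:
$s{\left(E \right)} = -1$ ($s{\left(E \right)} = 4 - 5 = -1$)
$b = 7$ ($b = 6 - -1 = 6 + 1 = 7$)
$y{\left(N \right)} = 180 \sqrt{N}$ ($y{\left(N \right)} = 5 \left(-1 + 7\right)^{2} \sqrt{N} = 5 \cdot 6^{2} \sqrt{N} = 5 \cdot 36 \sqrt{N} = 180 \sqrt{N}$)
$- y{\left(-99 \right)} = - 180 \sqrt{-99} = - 180 \cdot 3 i \sqrt{11} = - 540 i \sqrt{11}$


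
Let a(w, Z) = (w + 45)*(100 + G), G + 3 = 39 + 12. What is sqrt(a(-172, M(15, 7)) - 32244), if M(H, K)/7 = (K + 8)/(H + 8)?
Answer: 4*I*sqrt(3190) ≈ 225.92*I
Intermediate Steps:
M(H, K) = 7*(8 + K)/(8 + H) (M(H, K) = 7*((K + 8)/(H + 8)) = 7*((8 + K)/(8 + H)) = 7*(8 + K)/(8 + H))
G = 48 (G = -3 + (39 + 12) = -3 + 51 = 48)
a(w, Z) = 6660 + 148*w (a(w, Z) = (w + 45)*(100 + 48) = (45 + w)*148 = 6660 + 148*w)
sqrt(a(-172, M(15, 7)) - 32244) = sqrt((6660 + 148*(-172)) - 32244) = sqrt((6660 - 25456) - 32244) = sqrt(-18796 - 32244) = sqrt(-51040) = 4*I*sqrt(3190)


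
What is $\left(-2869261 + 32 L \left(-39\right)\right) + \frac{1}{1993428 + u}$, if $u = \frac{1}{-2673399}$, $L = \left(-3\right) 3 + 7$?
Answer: $- \frac{15277645516535667416}{5329228421771} \approx -2.8668 \cdot 10^{6}$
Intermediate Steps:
$L = -2$ ($L = -9 + 7 = -2$)
$u = - \frac{1}{2673399} \approx -3.7406 \cdot 10^{-7}$
$\left(-2869261 + 32 L \left(-39\right)\right) + \frac{1}{1993428 + u} = \left(-2869261 + 32 \left(-2\right) \left(-39\right)\right) + \frac{1}{1993428 - \frac{1}{2673399}} = \left(-2869261 - -2496\right) + \frac{1}{\frac{5329228421771}{2673399}} = \left(-2869261 + 2496\right) + \frac{2673399}{5329228421771} = -2866765 + \frac{2673399}{5329228421771} = - \frac{15277645516535667416}{5329228421771}$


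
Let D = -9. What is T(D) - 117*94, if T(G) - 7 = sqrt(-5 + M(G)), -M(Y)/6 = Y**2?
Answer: -10991 + I*sqrt(491) ≈ -10991.0 + 22.159*I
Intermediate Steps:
M(Y) = -6*Y**2
T(G) = 7 + sqrt(-5 - 6*G**2)
T(D) - 117*94 = (7 + sqrt(-5 - 6*(-9)**2)) - 117*94 = (7 + sqrt(-5 - 6*81)) - 10998 = (7 + sqrt(-5 - 486)) - 10998 = (7 + sqrt(-491)) - 10998 = (7 + I*sqrt(491)) - 10998 = -10991 + I*sqrt(491)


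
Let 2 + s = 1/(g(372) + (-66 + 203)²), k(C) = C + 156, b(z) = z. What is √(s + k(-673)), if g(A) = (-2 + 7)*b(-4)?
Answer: I*√182441456770/18749 ≈ 22.782*I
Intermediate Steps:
g(A) = -20 (g(A) = (-2 + 7)*(-4) = 5*(-4) = -20)
k(C) = 156 + C
s = -37497/18749 (s = -2 + 1/(-20 + (-66 + 203)²) = -2 + 1/(-20 + 137²) = -2 + 1/(-20 + 18769) = -2 + 1/18749 = -37497/18749 ≈ -1.9999)
√(s + k(-673)) = √(-37497/18749 + (156 - 673)) = √(-37497/18749 - 517) = √(-9730730/18749) = I*√182441456770/18749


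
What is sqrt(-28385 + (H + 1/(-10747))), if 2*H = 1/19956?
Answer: I*sqrt(1305600740982716412630)/214467132 ≈ 168.48*I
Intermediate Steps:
H = 1/39912 (H = (1/2)/19956 = (1/2)*(1/19956) = 1/39912 ≈ 2.5055e-5)
sqrt(-28385 + (H + 1/(-10747))) = sqrt(-28385 + (1/39912 + 1/(-10747))) = sqrt(-28385 + (1/39912 - 1/10747)) = sqrt(-28385 - 29165/428934264) = sqrt(-12175299112805/428934264) = I*sqrt(1305600740982716412630)/214467132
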